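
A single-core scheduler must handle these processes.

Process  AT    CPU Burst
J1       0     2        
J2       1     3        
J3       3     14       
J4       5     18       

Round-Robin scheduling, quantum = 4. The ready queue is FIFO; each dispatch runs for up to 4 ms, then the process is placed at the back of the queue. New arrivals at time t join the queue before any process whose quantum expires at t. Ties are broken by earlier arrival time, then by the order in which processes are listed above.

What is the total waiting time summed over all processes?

29

Gantt: | J1 0-2 | J2 2-5 | J3 5-9 | J4 9-13 | J3 13-17 | J4 17-21 | J3 21-25 | J4 25-29 | J3 29-31 | J4 31-37 |
Completion: J1=2  J2=5  J3=31  J4=37
Waiting = turnaround − burst: J1=0, J2=1, J3=14, J4=14
Total waiting = 0 + 1 + 14 + 14 = 29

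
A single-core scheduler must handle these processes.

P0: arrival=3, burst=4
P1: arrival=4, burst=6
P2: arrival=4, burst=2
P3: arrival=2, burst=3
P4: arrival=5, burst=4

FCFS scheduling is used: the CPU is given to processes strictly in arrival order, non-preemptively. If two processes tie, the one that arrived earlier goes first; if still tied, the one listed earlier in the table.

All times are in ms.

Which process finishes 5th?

P4

Timeline: | idle 0-2 | P3 2-5 | P0 5-9 | P1 9-15 | P2 15-17 | P4 17-21 |
Completion: P0=9  P1=15  P2=17  P3=5  P4=21
Turnaround (C−A): P0=6  P1=11  P2=13  P3=3  P4=16
Finish order: P3 → P0 → P1 → P2 → P4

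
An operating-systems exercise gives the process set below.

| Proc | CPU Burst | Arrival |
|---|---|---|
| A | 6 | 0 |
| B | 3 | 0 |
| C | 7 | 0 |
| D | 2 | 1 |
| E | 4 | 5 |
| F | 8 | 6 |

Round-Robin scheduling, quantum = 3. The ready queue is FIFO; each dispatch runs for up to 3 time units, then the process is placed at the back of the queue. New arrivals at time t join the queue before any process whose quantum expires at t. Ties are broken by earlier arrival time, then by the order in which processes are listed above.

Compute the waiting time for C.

21

Timeline: | A 0-3 | B 3-6 | C 6-9 | D 9-11 | A 11-14 | E 14-17 | F 17-20 | C 20-23 | E 23-24 | F 24-27 | C 27-28 | F 28-30 |
Completion: A=14  B=6  C=28  D=11  E=24  F=30
Turnaround (C−A): A=14  B=6  C=28  D=10  E=19  F=24
Waiting(C) = turnaround − burst = 28 − 7 = 21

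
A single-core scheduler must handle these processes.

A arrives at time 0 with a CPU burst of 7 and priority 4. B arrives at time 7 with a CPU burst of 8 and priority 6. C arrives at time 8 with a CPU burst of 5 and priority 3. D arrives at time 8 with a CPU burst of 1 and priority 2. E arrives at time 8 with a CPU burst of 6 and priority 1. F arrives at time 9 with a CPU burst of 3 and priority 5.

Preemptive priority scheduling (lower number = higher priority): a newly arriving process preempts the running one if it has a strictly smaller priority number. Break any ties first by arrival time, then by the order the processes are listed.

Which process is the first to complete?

Schedule: | A 0-7 | B 7-8 | E 8-14 | D 14-15 | C 15-20 | F 20-23 | B 23-30 |
Completion: A=7  B=30  C=20  D=15  E=14  F=23
Finish order: A → E → D → C → F → B

A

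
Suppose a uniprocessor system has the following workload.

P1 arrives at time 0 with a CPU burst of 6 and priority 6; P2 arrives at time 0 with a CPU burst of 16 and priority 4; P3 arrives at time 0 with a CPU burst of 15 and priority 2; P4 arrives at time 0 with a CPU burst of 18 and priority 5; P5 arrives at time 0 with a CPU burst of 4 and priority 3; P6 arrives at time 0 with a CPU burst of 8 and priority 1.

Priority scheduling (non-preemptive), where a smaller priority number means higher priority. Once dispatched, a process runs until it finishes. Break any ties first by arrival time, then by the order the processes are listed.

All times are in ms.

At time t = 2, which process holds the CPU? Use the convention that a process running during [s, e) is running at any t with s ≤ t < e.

P6

Schedule: | P6 0-8 | P3 8-23 | P5 23-27 | P2 27-43 | P4 43-61 | P1 61-67 |
Completion: P1=67  P2=43  P3=23  P4=61  P5=27  P6=8
Turnaround (C−A): P1=67  P2=43  P3=23  P4=61  P5=27  P6=8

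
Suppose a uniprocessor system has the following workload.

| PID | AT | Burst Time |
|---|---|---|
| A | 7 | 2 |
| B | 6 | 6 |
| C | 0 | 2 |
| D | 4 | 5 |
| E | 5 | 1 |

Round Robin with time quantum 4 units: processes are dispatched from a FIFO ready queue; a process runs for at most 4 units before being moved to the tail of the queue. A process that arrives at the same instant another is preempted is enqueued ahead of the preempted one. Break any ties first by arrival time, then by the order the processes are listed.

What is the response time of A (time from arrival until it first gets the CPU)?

6

Schedule: | C 0-2 | idle 2-4 | D 4-8 | E 8-9 | B 9-13 | A 13-15 | D 15-16 | B 16-18 |
Completion: A=15  B=18  C=2  D=16  E=9
Response(A) = first start − arrival = 13 − 7 = 6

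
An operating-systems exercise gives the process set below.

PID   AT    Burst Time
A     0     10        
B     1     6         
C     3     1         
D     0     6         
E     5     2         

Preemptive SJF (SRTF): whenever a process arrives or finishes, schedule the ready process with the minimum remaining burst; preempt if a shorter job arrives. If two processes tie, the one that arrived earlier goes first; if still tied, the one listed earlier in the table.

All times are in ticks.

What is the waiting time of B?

Gantt: | D 0-3 | C 3-4 | D 4-7 | E 7-9 | B 9-15 | A 15-25 |
Completion: A=25  B=15  C=4  D=7  E=9
Turnaround (C−A): A=25  B=14  C=1  D=7  E=4
Waiting(B) = turnaround − burst = 14 − 6 = 8

8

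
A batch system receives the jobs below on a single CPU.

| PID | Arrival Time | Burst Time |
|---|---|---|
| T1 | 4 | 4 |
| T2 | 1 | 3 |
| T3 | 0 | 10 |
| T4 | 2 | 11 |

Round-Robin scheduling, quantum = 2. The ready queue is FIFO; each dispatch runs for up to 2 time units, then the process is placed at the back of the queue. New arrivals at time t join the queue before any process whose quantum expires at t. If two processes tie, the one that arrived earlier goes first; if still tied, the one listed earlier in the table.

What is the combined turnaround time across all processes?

Schedule: | T3 0-2 | T2 2-4 | T4 4-6 | T3 6-8 | T1 8-10 | T2 10-11 | T4 11-13 | T3 13-15 | T1 15-17 | T4 17-19 | T3 19-21 | T4 21-23 | T3 23-25 | T4 25-28 |
Completion: T1=17  T2=11  T3=25  T4=28
Turnaround (C−A): T1=13  T2=10  T3=25  T4=26
Turnaround = completion − arrival: T1=13, T2=10, T3=25, T4=26
Total turnaround = 13 + 10 + 25 + 26 = 74

74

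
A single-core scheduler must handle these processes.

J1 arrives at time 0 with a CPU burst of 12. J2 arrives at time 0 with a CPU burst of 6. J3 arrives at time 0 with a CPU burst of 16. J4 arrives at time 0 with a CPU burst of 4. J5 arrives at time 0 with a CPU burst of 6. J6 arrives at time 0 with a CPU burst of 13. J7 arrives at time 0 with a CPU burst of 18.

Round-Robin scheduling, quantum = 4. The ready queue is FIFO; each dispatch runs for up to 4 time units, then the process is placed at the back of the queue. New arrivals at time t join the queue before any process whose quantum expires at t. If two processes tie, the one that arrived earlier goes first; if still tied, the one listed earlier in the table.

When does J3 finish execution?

68

Timeline: | J1 0-4 | J2 4-8 | J3 8-12 | J4 12-16 | J5 16-20 | J6 20-24 | J7 24-28 | J1 28-32 | J2 32-34 | J3 34-38 | J5 38-40 | J6 40-44 | J7 44-48 | J1 48-52 | J3 52-56 | J6 56-60 | J7 60-64 | J3 64-68 | J6 68-69 | J7 69-75 |
Completion: J1=52  J2=34  J3=68  J4=16  J5=40  J6=69  J7=75
Turnaround (C−A): J1=52  J2=34  J3=68  J4=16  J5=40  J6=69  J7=75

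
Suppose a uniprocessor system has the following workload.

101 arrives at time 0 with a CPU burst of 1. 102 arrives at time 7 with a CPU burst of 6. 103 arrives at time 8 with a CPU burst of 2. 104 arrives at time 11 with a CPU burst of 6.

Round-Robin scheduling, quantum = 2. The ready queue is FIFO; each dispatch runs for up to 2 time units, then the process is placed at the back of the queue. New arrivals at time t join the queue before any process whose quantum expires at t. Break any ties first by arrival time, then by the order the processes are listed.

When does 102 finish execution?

17

Gantt: | 101 0-1 | idle 1-7 | 102 7-9 | 103 9-11 | 102 11-13 | 104 13-15 | 102 15-17 | 104 17-21 |
Completion: 101=1  102=17  103=11  104=21
Turnaround (C−A): 101=1  102=10  103=3  104=10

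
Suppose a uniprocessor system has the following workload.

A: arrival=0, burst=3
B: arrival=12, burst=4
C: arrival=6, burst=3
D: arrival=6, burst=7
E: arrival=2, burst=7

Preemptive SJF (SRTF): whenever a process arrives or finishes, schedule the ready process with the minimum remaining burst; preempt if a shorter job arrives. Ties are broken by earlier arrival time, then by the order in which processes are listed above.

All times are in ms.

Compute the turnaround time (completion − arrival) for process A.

Schedule: | A 0-3 | E 3-6 | C 6-9 | E 9-13 | B 13-17 | D 17-24 |
Completion: A=3  B=17  C=9  D=24  E=13
Turnaround (C−A): A=3  B=5  C=3  D=18  E=11
Turnaround(A) = completion − arrival = 3 − 0 = 3

3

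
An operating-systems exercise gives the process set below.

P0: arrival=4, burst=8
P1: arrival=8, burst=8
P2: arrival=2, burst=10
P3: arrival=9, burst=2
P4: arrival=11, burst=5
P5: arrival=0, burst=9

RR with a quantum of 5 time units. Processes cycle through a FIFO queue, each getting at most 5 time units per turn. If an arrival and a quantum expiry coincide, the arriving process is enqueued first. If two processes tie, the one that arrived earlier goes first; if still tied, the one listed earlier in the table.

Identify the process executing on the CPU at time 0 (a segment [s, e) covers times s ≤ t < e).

P5

Schedule: | P5 0-5 | P2 5-10 | P0 10-15 | P5 15-19 | P1 19-24 | P3 24-26 | P2 26-31 | P4 31-36 | P0 36-39 | P1 39-42 |
Completion: P0=39  P1=42  P2=31  P3=26  P4=36  P5=19
Turnaround (C−A): P0=35  P1=34  P2=29  P3=17  P4=25  P5=19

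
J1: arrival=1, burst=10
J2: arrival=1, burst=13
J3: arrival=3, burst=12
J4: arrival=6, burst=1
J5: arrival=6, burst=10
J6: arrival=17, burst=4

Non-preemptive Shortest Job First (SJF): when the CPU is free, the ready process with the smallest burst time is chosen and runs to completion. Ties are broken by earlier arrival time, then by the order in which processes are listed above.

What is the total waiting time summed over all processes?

76

Gantt: | idle 0-1 | J1 1-11 | J4 11-12 | J5 12-22 | J6 22-26 | J3 26-38 | J2 38-51 |
Completion: J1=11  J2=51  J3=38  J4=12  J5=22  J6=26
Turnaround (C−A): J1=10  J2=50  J3=35  J4=6  J5=16  J6=9
Waiting = turnaround − burst: J1=0, J2=37, J3=23, J4=5, J5=6, J6=5
Total waiting = 0 + 37 + 23 + 5 + 6 + 5 = 76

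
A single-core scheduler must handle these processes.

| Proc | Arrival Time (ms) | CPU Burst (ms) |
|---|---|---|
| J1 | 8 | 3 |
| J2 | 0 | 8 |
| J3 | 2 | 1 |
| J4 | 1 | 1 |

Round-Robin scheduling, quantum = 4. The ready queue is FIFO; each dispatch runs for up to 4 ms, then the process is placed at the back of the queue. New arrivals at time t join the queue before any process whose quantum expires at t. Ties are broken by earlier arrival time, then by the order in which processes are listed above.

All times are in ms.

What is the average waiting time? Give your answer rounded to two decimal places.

Timeline: | J2 0-4 | J4 4-5 | J3 5-6 | J2 6-10 | J1 10-13 |
Completion: J1=13  J2=10  J3=6  J4=5
Turnaround (C−A): J1=5  J2=10  J3=4  J4=4
Waiting times: J1=2, J2=2, J3=3, J4=3
Average waiting = (2+2+3+3) / 4 = 10/4 = 2.50

2.50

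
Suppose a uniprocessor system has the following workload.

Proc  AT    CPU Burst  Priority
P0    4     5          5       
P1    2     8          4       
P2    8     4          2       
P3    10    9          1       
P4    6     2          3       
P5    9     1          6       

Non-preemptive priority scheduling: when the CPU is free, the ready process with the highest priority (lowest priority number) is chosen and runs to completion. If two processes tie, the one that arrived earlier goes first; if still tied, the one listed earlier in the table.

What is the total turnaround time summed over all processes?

99

Gantt: | idle 0-2 | P1 2-10 | P3 10-19 | P2 19-23 | P4 23-25 | P0 25-30 | P5 30-31 |
Completion: P0=30  P1=10  P2=23  P3=19  P4=25  P5=31
Turnaround = completion − arrival: P0=26, P1=8, P2=15, P3=9, P4=19, P5=22
Total turnaround = 26 + 8 + 15 + 9 + 19 + 22 = 99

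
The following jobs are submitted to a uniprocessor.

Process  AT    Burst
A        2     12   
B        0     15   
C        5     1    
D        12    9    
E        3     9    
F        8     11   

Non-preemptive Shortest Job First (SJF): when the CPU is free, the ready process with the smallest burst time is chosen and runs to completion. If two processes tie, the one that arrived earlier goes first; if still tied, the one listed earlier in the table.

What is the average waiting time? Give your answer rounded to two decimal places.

17.50

Timeline: | B 0-15 | C 15-16 | E 16-25 | D 25-34 | F 34-45 | A 45-57 |
Completion: A=57  B=15  C=16  D=34  E=25  F=45
Turnaround (C−A): A=55  B=15  C=11  D=22  E=22  F=37
Waiting times: A=43, B=0, C=10, D=13, E=13, F=26
Average waiting = (43+0+10+13+13+26) / 6 = 105/6 = 17.50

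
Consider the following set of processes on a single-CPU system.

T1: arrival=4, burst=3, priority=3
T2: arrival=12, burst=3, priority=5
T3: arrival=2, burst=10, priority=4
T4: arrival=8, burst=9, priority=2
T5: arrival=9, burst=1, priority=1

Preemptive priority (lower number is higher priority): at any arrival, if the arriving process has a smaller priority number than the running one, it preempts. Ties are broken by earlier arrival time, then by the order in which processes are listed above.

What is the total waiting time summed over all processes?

Timeline: | idle 0-2 | T3 2-4 | T1 4-7 | T3 7-8 | T4 8-9 | T5 9-10 | T4 10-18 | T3 18-25 | T2 25-28 |
Completion: T1=7  T2=28  T3=25  T4=18  T5=10
Turnaround (C−A): T1=3  T2=16  T3=23  T4=10  T5=1
Waiting = turnaround − burst: T1=0, T2=13, T3=13, T4=1, T5=0
Total waiting = 0 + 13 + 13 + 1 + 0 = 27

27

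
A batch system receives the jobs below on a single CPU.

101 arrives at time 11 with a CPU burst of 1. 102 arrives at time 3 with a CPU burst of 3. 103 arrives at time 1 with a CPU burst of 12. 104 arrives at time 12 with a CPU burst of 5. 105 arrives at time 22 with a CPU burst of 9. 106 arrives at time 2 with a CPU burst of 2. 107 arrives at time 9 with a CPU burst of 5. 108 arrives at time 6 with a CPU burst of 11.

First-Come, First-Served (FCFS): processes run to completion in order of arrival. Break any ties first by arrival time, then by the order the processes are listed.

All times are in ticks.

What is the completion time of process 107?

Gantt: | idle 0-1 | 103 1-13 | 106 13-15 | 102 15-18 | 108 18-29 | 107 29-34 | 101 34-35 | 104 35-40 | 105 40-49 |
Completion: 101=35  102=18  103=13  104=40  105=49  106=15  107=34  108=29

34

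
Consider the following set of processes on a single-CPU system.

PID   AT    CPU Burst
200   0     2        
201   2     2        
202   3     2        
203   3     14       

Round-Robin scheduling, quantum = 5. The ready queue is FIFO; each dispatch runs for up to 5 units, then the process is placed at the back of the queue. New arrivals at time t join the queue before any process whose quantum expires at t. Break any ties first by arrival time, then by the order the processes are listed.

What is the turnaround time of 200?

2

Timeline: | 200 0-2 | 201 2-4 | 202 4-6 | 203 6-20 |
Completion: 200=2  201=4  202=6  203=20
Turnaround (C−A): 200=2  201=2  202=3  203=17
Turnaround(200) = completion − arrival = 2 − 0 = 2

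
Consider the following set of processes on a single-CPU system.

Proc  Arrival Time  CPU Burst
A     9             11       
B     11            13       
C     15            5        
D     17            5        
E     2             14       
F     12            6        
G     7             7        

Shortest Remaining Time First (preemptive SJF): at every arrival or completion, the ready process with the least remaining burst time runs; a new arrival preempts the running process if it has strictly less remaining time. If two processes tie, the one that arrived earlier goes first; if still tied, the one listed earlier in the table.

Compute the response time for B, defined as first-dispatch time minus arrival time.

39

Timeline: | idle 0-2 | E 2-7 | G 7-14 | F 14-20 | C 20-25 | D 25-30 | E 30-39 | A 39-50 | B 50-63 |
Completion: A=50  B=63  C=25  D=30  E=39  F=20  G=14
Turnaround (C−A): A=41  B=52  C=10  D=13  E=37  F=8  G=7
Response(B) = first start − arrival = 50 − 11 = 39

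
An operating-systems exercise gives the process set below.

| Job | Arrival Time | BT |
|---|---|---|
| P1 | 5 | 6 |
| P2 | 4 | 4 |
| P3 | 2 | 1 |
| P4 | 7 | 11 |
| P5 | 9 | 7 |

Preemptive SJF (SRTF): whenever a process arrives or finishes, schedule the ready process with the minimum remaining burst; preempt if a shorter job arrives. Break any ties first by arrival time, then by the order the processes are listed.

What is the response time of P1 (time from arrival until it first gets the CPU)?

3

Timeline: | idle 0-2 | P3 2-3 | idle 3-4 | P2 4-8 | P1 8-14 | P5 14-21 | P4 21-32 |
Completion: P1=14  P2=8  P3=3  P4=32  P5=21
Turnaround (C−A): P1=9  P2=4  P3=1  P4=25  P5=12
Response(P1) = first start − arrival = 8 − 5 = 3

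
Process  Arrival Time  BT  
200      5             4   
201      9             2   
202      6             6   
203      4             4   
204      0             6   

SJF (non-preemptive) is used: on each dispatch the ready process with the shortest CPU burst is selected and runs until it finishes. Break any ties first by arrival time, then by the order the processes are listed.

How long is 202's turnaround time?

16

Schedule: | 204 0-6 | 203 6-10 | 201 10-12 | 200 12-16 | 202 16-22 |
Completion: 200=16  201=12  202=22  203=10  204=6
Turnaround(202) = completion − arrival = 22 − 6 = 16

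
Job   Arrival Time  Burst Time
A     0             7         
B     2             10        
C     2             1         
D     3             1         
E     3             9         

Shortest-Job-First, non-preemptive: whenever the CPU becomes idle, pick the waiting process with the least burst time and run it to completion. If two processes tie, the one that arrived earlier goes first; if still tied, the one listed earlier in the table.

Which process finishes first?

Timeline: | A 0-7 | C 7-8 | D 8-9 | E 9-18 | B 18-28 |
Completion: A=7  B=28  C=8  D=9  E=18
Turnaround (C−A): A=7  B=26  C=6  D=6  E=15
Finish order: A → C → D → E → B

A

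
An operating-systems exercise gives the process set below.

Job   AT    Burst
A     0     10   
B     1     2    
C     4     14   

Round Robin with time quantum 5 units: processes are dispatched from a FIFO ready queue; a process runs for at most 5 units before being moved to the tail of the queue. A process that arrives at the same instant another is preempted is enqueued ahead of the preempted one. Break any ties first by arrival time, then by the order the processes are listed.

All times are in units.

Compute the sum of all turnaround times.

Timeline: | A 0-5 | B 5-7 | C 7-12 | A 12-17 | C 17-26 |
Completion: A=17  B=7  C=26
Turnaround = completion − arrival: A=17, B=6, C=22
Total turnaround = 17 + 6 + 22 = 45

45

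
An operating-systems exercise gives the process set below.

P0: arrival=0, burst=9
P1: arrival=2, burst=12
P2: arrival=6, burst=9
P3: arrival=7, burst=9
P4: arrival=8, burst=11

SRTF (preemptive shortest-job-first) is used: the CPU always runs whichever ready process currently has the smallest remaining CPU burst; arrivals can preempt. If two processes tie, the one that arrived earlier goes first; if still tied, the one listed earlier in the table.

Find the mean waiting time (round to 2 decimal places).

Schedule: | P0 0-9 | P2 9-18 | P3 18-27 | P4 27-38 | P1 38-50 |
Completion: P0=9  P1=50  P2=18  P3=27  P4=38
Turnaround (C−A): P0=9  P1=48  P2=12  P3=20  P4=30
Waiting times: P0=0, P1=36, P2=3, P3=11, P4=19
Average waiting = (0+36+3+11+19) / 5 = 69/5 = 13.80

13.80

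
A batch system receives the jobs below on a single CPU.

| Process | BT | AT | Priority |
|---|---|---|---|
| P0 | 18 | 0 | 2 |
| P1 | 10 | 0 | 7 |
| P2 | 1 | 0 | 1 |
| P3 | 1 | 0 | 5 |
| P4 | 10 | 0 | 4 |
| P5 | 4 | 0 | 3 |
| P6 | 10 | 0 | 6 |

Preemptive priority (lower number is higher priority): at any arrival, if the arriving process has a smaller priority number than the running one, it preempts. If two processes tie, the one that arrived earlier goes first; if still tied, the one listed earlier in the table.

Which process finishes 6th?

Gantt: | P2 0-1 | P0 1-19 | P5 19-23 | P4 23-33 | P3 33-34 | P6 34-44 | P1 44-54 |
Completion: P0=19  P1=54  P2=1  P3=34  P4=33  P5=23  P6=44
Turnaround (C−A): P0=19  P1=54  P2=1  P3=34  P4=33  P5=23  P6=44
Finish order: P2 → P0 → P5 → P4 → P3 → P6 → P1

P6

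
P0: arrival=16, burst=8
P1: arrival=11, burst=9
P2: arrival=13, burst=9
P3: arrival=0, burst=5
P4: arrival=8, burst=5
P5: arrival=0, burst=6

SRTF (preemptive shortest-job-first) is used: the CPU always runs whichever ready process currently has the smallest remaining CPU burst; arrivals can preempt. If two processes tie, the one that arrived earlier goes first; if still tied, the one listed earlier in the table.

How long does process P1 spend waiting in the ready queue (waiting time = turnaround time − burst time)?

13

Gantt: | P3 0-5 | P5 5-11 | P4 11-16 | P0 16-24 | P1 24-33 | P2 33-42 |
Completion: P0=24  P1=33  P2=42  P3=5  P4=16  P5=11
Turnaround (C−A): P0=8  P1=22  P2=29  P3=5  P4=8  P5=11
Waiting(P1) = turnaround − burst = 22 − 9 = 13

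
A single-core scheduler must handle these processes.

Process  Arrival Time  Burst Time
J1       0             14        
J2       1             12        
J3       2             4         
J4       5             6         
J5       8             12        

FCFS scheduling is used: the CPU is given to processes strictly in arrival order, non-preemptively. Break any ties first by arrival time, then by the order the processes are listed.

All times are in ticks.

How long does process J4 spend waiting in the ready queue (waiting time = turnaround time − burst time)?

Timeline: | J1 0-14 | J2 14-26 | J3 26-30 | J4 30-36 | J5 36-48 |
Completion: J1=14  J2=26  J3=30  J4=36  J5=48
Waiting(J4) = turnaround − burst = 31 − 6 = 25

25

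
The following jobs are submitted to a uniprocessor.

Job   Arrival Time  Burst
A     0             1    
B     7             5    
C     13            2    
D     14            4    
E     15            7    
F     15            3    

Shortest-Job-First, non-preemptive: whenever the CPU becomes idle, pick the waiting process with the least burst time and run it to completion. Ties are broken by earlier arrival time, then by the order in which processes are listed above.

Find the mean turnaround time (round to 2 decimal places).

5.50

Gantt: | A 0-1 | idle 1-7 | B 7-12 | idle 12-13 | C 13-15 | F 15-18 | D 18-22 | E 22-29 |
Completion: A=1  B=12  C=15  D=22  E=29  F=18
Turnaround (C−A): A=1  B=5  C=2  D=8  E=14  F=3
Turnaround times: A=1, B=5, C=2, D=8, E=14, F=3
Average turnaround = (1+5+2+8+14+3) / 6 = 33/6 = 5.50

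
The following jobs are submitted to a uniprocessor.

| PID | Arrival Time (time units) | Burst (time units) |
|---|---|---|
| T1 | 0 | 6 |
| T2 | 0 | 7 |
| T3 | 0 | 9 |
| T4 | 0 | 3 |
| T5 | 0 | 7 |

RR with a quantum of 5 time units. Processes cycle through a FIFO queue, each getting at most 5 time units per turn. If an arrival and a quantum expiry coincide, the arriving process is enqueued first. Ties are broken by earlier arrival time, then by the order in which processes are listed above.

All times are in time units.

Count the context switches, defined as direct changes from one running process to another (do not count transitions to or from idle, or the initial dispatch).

Timeline: | T1 0-5 | T2 5-10 | T3 10-15 | T4 15-18 | T5 18-23 | T1 23-24 | T2 24-26 | T3 26-30 | T5 30-32 |
Completion: T1=24  T2=26  T3=30  T4=18  T5=32

8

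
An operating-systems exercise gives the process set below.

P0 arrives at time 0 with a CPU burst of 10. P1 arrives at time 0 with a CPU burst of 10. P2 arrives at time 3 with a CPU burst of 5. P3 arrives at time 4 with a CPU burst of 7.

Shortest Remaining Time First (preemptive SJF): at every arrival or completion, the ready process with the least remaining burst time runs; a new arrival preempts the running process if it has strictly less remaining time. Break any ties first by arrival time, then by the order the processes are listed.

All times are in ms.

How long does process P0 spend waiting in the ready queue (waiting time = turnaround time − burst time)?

Gantt: | P0 0-3 | P2 3-8 | P0 8-15 | P3 15-22 | P1 22-32 |
Completion: P0=15  P1=32  P2=8  P3=22
Turnaround (C−A): P0=15  P1=32  P2=5  P3=18
Waiting(P0) = turnaround − burst = 15 − 10 = 5

5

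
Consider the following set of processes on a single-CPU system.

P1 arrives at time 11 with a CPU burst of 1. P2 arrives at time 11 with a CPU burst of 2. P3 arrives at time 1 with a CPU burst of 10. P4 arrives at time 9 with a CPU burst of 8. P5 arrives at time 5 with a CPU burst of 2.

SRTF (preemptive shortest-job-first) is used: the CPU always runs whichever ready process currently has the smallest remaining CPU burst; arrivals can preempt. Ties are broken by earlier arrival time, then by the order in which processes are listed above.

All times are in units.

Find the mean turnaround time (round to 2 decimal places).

Gantt: | idle 0-1 | P3 1-5 | P5 5-7 | P3 7-11 | P1 11-12 | P3 12-14 | P2 14-16 | P4 16-24 |
Completion: P1=12  P2=16  P3=14  P4=24  P5=7
Turnaround (C−A): P1=1  P2=5  P3=13  P4=15  P5=2
Turnaround times: P1=1, P2=5, P3=13, P4=15, P5=2
Average turnaround = (1+5+13+15+2) / 5 = 36/5 = 7.20

7.20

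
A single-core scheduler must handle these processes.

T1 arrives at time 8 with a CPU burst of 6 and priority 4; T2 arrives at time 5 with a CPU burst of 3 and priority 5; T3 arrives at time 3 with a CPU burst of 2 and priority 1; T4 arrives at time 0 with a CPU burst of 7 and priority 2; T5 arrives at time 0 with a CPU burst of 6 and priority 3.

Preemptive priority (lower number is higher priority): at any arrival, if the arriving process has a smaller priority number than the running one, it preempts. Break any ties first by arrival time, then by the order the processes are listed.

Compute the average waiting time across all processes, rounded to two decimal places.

6.80

Gantt: | T4 0-3 | T3 3-5 | T4 5-9 | T5 9-15 | T1 15-21 | T2 21-24 |
Completion: T1=21  T2=24  T3=5  T4=9  T5=15
Turnaround (C−A): T1=13  T2=19  T3=2  T4=9  T5=15
Waiting times: T1=7, T2=16, T3=0, T4=2, T5=9
Average waiting = (7+16+0+2+9) / 5 = 34/5 = 6.80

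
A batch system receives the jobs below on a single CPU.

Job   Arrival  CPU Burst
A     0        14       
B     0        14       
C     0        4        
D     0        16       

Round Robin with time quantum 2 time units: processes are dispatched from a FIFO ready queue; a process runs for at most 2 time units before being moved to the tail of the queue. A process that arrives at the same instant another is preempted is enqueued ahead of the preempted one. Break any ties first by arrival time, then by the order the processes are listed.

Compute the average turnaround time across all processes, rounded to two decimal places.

Timeline: | A 0-2 | B 2-4 | C 4-6 | D 6-8 | A 8-10 | B 10-12 | C 12-14 | D 14-16 | A 16-18 | B 18-20 | D 20-22 | A 22-24 | B 24-26 | D 26-28 | A 28-30 | B 30-32 | D 32-34 | A 34-36 | B 36-38 | D 38-40 | A 40-42 | B 42-44 | D 44-48 |
Completion: A=42  B=44  C=14  D=48
Turnaround (C−A): A=42  B=44  C=14  D=48
Turnaround times: A=42, B=44, C=14, D=48
Average turnaround = (42+44+14+48) / 4 = 148/4 = 37.00

37.00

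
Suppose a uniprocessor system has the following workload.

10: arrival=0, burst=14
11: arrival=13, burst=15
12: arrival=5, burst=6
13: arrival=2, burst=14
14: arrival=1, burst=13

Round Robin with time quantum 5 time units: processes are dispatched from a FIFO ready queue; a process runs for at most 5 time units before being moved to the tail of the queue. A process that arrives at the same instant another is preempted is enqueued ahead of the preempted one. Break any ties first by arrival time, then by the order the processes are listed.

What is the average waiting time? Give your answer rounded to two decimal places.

Gantt: | 10 0-5 | 14 5-10 | 13 10-15 | 12 15-20 | 10 20-25 | 14 25-30 | 11 30-35 | 13 35-40 | 12 40-41 | 10 41-45 | 14 45-48 | 11 48-53 | 13 53-57 | 11 57-62 |
Completion: 10=45  11=62  12=41  13=57  14=48
Turnaround (C−A): 10=45  11=49  12=36  13=55  14=47
Waiting times: 10=31, 11=34, 12=30, 13=41, 14=34
Average waiting = (31+34+30+41+34) / 5 = 170/5 = 34.00

34.00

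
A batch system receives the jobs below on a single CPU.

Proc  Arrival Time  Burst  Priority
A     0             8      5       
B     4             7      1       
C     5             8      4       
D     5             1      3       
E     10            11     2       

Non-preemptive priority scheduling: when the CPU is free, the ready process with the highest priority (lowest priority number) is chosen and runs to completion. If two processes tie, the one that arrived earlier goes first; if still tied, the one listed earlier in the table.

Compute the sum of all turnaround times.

87

Timeline: | A 0-8 | B 8-15 | E 15-26 | D 26-27 | C 27-35 |
Completion: A=8  B=15  C=35  D=27  E=26
Turnaround (C−A): A=8  B=11  C=30  D=22  E=16
Turnaround = completion − arrival: A=8, B=11, C=30, D=22, E=16
Total turnaround = 8 + 11 + 30 + 22 + 16 = 87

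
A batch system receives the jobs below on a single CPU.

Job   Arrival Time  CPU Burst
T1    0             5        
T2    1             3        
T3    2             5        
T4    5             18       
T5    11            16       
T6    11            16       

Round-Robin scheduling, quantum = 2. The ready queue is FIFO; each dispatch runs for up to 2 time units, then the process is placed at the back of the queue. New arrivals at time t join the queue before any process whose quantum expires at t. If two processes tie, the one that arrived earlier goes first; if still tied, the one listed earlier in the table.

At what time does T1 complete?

Timeline: | T1 0-2 | T2 2-4 | T3 4-6 | T1 6-8 | T2 8-9 | T4 9-11 | T3 11-13 | T1 13-14 | T5 14-16 | T6 16-18 | T4 18-20 | T3 20-21 | T5 21-23 | T6 23-25 | T4 25-27 | T5 27-29 | T6 29-31 | T4 31-33 | T5 33-35 | T6 35-37 | T4 37-39 | T5 39-41 | T6 41-43 | T4 43-45 | T5 45-47 | T6 47-49 | T4 49-51 | T5 51-53 | T6 53-55 | T4 55-57 | T5 57-59 | T6 59-61 | T4 61-63 |
Completion: T1=14  T2=9  T3=21  T4=63  T5=59  T6=61

14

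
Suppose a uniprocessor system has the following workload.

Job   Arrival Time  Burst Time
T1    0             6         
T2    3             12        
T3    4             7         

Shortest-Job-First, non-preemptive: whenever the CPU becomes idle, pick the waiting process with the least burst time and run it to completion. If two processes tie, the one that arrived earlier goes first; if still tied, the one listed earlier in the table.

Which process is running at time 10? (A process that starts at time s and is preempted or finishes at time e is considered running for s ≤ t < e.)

Gantt: | T1 0-6 | T3 6-13 | T2 13-25 |
Completion: T1=6  T2=25  T3=13
Turnaround (C−A): T1=6  T2=22  T3=9

T3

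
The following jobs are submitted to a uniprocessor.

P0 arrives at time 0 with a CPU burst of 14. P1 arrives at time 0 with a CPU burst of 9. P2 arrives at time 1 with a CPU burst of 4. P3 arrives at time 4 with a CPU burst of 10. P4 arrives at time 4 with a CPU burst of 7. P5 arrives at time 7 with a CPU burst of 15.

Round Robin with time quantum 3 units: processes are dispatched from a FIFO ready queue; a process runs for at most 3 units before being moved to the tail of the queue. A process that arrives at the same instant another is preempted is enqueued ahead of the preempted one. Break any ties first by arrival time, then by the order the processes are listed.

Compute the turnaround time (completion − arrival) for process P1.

37

Gantt: | P0 0-3 | P1 3-6 | P2 6-9 | P0 9-12 | P3 12-15 | P4 15-18 | P1 18-21 | P5 21-24 | P2 24-25 | P0 25-28 | P3 28-31 | P4 31-34 | P1 34-37 | P5 37-40 | P0 40-43 | P3 43-46 | P4 46-47 | P5 47-50 | P0 50-52 | P3 52-53 | P5 53-59 |
Completion: P0=52  P1=37  P2=25  P3=53  P4=47  P5=59
Turnaround(P1) = completion − arrival = 37 − 0 = 37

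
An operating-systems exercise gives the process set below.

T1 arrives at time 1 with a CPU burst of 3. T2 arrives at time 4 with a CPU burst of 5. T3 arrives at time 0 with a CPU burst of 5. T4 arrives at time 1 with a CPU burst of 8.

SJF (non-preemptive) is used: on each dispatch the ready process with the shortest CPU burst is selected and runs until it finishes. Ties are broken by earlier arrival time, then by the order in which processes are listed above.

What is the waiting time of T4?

Timeline: | T3 0-5 | T1 5-8 | T2 8-13 | T4 13-21 |
Completion: T1=8  T2=13  T3=5  T4=21
Waiting(T4) = turnaround − burst = 20 − 8 = 12

12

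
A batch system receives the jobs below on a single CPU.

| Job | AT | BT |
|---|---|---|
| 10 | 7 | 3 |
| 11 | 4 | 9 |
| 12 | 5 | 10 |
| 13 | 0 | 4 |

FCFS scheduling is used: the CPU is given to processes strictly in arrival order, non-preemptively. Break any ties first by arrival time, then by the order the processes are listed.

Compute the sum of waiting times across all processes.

24

Schedule: | 13 0-4 | 11 4-13 | 12 13-23 | 10 23-26 |
Completion: 10=26  11=13  12=23  13=4
Turnaround (C−A): 10=19  11=9  12=18  13=4
Waiting = turnaround − burst: 10=16, 11=0, 12=8, 13=0
Total waiting = 16 + 0 + 8 + 0 = 24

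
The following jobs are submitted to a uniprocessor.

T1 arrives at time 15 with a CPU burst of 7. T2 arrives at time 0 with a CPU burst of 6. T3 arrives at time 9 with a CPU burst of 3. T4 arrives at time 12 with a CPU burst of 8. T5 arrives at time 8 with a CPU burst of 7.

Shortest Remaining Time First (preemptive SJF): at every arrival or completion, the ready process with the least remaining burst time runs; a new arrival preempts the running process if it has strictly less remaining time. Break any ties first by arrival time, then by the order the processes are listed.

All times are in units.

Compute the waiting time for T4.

13

Gantt: | T2 0-6 | idle 6-8 | T5 8-9 | T3 9-12 | T5 12-18 | T1 18-25 | T4 25-33 |
Completion: T1=25  T2=6  T3=12  T4=33  T5=18
Turnaround (C−A): T1=10  T2=6  T3=3  T4=21  T5=10
Waiting(T4) = turnaround − burst = 21 − 8 = 13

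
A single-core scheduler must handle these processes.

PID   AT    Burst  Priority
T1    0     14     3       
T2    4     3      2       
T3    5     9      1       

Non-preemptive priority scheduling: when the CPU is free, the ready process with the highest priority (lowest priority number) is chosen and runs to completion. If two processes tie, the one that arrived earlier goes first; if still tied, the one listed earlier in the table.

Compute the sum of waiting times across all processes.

28

Timeline: | T1 0-14 | T3 14-23 | T2 23-26 |
Completion: T1=14  T2=26  T3=23
Turnaround (C−A): T1=14  T2=22  T3=18
Waiting = turnaround − burst: T1=0, T2=19, T3=9
Total waiting = 0 + 19 + 9 = 28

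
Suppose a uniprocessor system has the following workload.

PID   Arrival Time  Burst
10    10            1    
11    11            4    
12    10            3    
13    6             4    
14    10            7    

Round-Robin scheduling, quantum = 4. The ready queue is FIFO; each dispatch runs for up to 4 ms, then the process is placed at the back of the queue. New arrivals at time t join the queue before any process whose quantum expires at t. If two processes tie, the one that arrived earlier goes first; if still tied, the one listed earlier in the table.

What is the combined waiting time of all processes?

16

Timeline: | idle 0-6 | 13 6-10 | 10 10-11 | 12 11-14 | 14 14-18 | 11 18-22 | 14 22-25 |
Completion: 10=11  11=22  12=14  13=10  14=25
Turnaround (C−A): 10=1  11=11  12=4  13=4  14=15
Waiting = turnaround − burst: 10=0, 11=7, 12=1, 13=0, 14=8
Total waiting = 0 + 7 + 1 + 0 + 8 = 16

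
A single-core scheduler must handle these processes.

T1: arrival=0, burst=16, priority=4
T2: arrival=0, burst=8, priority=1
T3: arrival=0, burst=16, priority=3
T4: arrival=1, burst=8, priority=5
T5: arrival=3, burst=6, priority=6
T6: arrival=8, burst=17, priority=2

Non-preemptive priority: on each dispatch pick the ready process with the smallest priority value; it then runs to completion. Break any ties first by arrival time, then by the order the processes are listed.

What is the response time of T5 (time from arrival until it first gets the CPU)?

62

Gantt: | T2 0-8 | T6 8-25 | T3 25-41 | T1 41-57 | T4 57-65 | T5 65-71 |
Completion: T1=57  T2=8  T3=41  T4=65  T5=71  T6=25
Response(T5) = first start − arrival = 65 − 3 = 62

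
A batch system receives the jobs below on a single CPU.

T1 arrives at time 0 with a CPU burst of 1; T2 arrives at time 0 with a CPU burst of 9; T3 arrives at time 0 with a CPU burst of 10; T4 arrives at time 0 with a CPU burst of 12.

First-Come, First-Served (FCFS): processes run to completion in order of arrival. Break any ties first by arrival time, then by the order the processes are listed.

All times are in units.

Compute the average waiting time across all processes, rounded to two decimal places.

Gantt: | T1 0-1 | T2 1-10 | T3 10-20 | T4 20-32 |
Completion: T1=1  T2=10  T3=20  T4=32
Waiting times: T1=0, T2=1, T3=10, T4=20
Average waiting = (0+1+10+20) / 4 = 31/4 = 7.75

7.75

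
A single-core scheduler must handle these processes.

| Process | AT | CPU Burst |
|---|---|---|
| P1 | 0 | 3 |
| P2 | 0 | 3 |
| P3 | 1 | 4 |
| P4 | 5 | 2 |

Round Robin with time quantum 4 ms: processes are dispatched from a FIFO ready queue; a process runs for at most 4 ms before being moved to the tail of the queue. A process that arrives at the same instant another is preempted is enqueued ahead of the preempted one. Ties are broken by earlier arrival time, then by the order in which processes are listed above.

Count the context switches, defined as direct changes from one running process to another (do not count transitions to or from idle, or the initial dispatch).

3

Timeline: | P1 0-3 | P2 3-6 | P3 6-10 | P4 10-12 |
Completion: P1=3  P2=6  P3=10  P4=12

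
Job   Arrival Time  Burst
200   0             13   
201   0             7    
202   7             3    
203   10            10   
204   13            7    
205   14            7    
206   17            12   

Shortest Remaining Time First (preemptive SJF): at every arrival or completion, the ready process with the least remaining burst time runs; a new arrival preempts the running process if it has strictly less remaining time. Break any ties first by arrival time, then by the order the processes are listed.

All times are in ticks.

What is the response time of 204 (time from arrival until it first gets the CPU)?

Gantt: | 201 0-7 | 202 7-10 | 203 10-20 | 204 20-27 | 205 27-34 | 206 34-46 | 200 46-59 |
Completion: 200=59  201=7  202=10  203=20  204=27  205=34  206=46
Response(204) = first start − arrival = 20 − 13 = 7

7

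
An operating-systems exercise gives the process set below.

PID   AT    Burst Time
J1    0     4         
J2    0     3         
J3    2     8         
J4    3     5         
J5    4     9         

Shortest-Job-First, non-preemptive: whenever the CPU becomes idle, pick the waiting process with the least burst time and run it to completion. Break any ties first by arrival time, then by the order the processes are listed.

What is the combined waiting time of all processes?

33

Schedule: | J2 0-3 | J1 3-7 | J4 7-12 | J3 12-20 | J5 20-29 |
Completion: J1=7  J2=3  J3=20  J4=12  J5=29
Waiting = turnaround − burst: J1=3, J2=0, J3=10, J4=4, J5=16
Total waiting = 3 + 0 + 10 + 4 + 16 = 33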